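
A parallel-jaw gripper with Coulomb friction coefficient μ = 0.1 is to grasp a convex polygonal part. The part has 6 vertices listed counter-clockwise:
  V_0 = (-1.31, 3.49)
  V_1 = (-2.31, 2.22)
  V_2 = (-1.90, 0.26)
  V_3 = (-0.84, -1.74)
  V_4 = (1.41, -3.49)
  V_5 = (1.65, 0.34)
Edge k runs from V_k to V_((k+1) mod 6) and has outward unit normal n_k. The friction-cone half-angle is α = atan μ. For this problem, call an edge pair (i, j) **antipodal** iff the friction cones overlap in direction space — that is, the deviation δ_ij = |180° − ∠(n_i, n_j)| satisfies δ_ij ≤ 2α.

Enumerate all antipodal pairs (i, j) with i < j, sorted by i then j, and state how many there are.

count = 1; pairs: (3,5)

α = atan 0.1 = 5.71°;  2α = 11.42°
n_0 = (-0.7857, +0.6186)
n_1 = (-0.9788, -0.2048)
n_2 = (-0.8836, -0.4683)
n_3 = (-0.6139, -0.7894)
n_4 = (+0.9980, -0.0625)
n_5 = (+0.7287, +0.6848)
  (0,1): δ = 129.97°  ·
  (0,2): δ = 113.86°  ·
  (0,3): δ = 89.66°  ·
  (0,4): δ = 34.63°  ·
  (0,5): δ = 81.44°  ·
  (1,2): δ = 163.89°  ·
  (1,3): δ = 139.69°  ·
  (1,4): δ = 15.40°  ·
  (1,5): δ = 31.40°  ·
  (2,3): δ = 155.80°  ·
  (2,4): δ = 31.51°  ·
  (2,5): δ = 15.30°  ·
  (3,4): δ = 55.71°  ·
  (3,5): δ = 8.91°  ✓
  (4,5): δ = 133.20°  ·
antipodal pairs: 1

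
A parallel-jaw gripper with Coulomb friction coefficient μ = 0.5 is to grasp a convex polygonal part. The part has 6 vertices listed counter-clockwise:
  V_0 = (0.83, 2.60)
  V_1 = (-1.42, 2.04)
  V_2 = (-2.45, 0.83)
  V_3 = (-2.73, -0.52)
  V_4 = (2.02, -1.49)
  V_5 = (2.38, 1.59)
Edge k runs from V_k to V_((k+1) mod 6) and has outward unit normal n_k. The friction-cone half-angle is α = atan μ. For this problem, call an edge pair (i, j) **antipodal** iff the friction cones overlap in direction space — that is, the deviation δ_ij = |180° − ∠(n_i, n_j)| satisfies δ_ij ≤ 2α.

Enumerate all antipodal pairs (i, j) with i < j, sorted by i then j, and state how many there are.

count = 4; pairs: (0,3), (1,4), (2,4), (3,5)

α = atan 0.5 = 26.57°;  2α = 53.13°
n_0 = (-0.2415, +0.9704)
n_1 = (-0.7615, +0.6482)
n_2 = (-0.9792, +0.2031)
n_3 = (-0.2001, -0.9798)
n_4 = (+0.9932, -0.1161)
n_5 = (+0.5459, +0.8378)
  (0,1): δ = 144.38°  ·
  (0,2): δ = 115.69°  ·
  (0,3): δ = 25.52°  ✓
  (0,4): δ = 69.36°  ·
  (0,5): δ = 132.93°  ·
  (1,2): δ = 151.31°  ·
  (1,3): δ = 61.14°  ·
  (1,4): δ = 33.74°  ✓
  (1,5): δ = 97.32°  ·
  (2,3): δ = 89.82°  ·
  (2,4): δ = 5.05°  ✓
  (2,5): δ = 68.63°  ·
  (3,4): δ = 85.12°  ·
  (3,5): δ = 21.55°  ✓
  (4,5): δ = 116.42°  ·
antipodal pairs: 4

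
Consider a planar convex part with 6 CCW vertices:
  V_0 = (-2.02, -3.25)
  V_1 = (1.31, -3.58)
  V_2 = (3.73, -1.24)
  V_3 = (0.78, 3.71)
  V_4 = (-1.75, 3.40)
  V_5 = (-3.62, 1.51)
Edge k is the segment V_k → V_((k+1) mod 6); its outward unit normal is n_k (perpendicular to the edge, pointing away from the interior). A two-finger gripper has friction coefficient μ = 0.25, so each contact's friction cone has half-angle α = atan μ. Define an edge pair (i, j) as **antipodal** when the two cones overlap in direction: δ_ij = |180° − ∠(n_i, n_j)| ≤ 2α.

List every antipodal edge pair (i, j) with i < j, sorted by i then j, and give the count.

α = atan 0.25 = 14.04°;  2α = 28.07°
n_0 = (-0.0986, -0.9951)
n_1 = (+0.6951, -0.7189)
n_2 = (+0.8590, +0.5119)
n_3 = (-0.1216, +0.9926)
n_4 = (-0.7109, +0.7033)
n_5 = (-0.9479, -0.3186)
  (0,1): δ = 130.30°  ·
  (0,2): δ = 53.55°  ·
  (0,3): δ = 12.65°  ✓
  (0,4): δ = 50.96°  ·
  (0,5): δ = 114.24°  ·
  (1,2): δ = 103.24°  ·
  (1,3): δ = 37.05°  ·
  (1,4): δ = 1.27°  ✓
  (1,5): δ = 64.54°  ·
  (2,3): δ = 113.81°  ·
  (2,4): δ = 75.49°  ·
  (2,5): δ = 12.21°  ✓
  (3,4): δ = 141.68°  ·
  (3,5): δ = 78.41°  ·
  (4,5): δ = 116.73°  ·
antipodal pairs: 3

count = 3; pairs: (0,3), (1,4), (2,5)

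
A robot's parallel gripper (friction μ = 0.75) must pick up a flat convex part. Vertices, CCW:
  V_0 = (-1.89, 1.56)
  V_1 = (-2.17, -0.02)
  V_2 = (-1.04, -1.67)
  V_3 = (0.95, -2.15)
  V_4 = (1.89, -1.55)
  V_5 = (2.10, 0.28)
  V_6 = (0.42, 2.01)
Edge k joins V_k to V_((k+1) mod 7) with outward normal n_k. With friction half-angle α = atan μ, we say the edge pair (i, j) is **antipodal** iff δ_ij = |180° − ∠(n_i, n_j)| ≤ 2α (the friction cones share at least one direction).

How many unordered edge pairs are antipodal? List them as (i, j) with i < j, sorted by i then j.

α = atan 0.75 = 36.87°;  2α = 73.74°
n_0 = (-0.9847, +0.1745)
n_1 = (-0.8251, -0.5650)
n_2 = (-0.2345, -0.9721)
n_3 = (+0.5380, -0.8429)
n_4 = (+0.9935, -0.1140)
n_5 = (+0.7174, +0.6967)
n_6 = (-0.1912, +0.9815)
  (0,1): δ = 135.55°  ·
  (0,2): δ = 93.51°  ·
  (0,3): δ = 47.40°  ✓
  (0,4): δ = 3.50°  ✓
  (0,5): δ = 54.21°  ✓
  (0,6): δ = 111.07°  ·
  (1,2): δ = 137.97°  ·
  (1,3): δ = 91.86°  ·
  (1,4): δ = 40.95°  ✓
  (1,5): δ = 9.75°  ✓
  (1,6): δ = 66.62°  ✓
  (2,3): δ = 133.89°  ·
  (2,4): δ = 82.99°  ·
  (2,5): δ = 32.28°  ✓
  (2,6): δ = 24.58°  ✓
  (3,4): δ = 129.10°  ·
  (3,5): δ = 78.39°  ·
  (3,6): δ = 21.53°  ✓
  (4,5): δ = 129.29°  ·
  (4,6): δ = 72.43°  ✓
  (5,6): δ = 123.14°  ·
antipodal pairs: 10

count = 10; pairs: (0,3), (0,4), (0,5), (1,4), (1,5), (1,6), (2,5), (2,6), (3,6), (4,6)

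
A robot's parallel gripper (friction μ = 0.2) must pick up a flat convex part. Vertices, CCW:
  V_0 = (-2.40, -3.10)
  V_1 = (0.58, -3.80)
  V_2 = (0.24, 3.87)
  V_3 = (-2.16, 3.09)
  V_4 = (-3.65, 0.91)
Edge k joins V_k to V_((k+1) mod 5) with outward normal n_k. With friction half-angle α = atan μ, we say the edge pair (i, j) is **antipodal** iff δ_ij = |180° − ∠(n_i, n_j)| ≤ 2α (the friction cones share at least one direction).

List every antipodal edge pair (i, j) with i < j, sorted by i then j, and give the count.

α = atan 0.2 = 11.31°;  2α = 22.62°
n_0 = (-0.2287, -0.9735)
n_1 = (+0.9990, +0.0443)
n_2 = (-0.3091, +0.9510)
n_3 = (-0.8256, +0.5643)
n_4 = (-0.9547, -0.2976)
  (0,1): δ = 74.24°  ·
  (0,2): δ = 31.22°  ·
  (0,3): δ = 68.87°  ·
  (0,4): δ = 120.53°  ·
  (1,2): δ = 74.53°  ·
  (1,3): δ = 36.89°  ·
  (1,4): δ = 14.78°  ✓
  (2,3): δ = 142.36°  ·
  (2,4): δ = 90.69°  ·
  (3,4): δ = 128.33°  ·
antipodal pairs: 1

count = 1; pairs: (1,4)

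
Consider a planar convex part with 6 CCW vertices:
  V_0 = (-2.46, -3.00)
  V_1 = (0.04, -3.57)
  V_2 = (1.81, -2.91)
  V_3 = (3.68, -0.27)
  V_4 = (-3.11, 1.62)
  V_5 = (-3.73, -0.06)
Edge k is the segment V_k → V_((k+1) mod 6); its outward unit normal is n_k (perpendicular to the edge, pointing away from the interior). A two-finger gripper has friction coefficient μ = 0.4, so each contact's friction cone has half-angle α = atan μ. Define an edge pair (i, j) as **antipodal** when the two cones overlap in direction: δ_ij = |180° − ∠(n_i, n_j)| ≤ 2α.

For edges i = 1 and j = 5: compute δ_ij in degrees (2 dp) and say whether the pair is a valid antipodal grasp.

δ = 92.91°, invalid

α = atan 0.4 = 21.80°;  2α = 43.60°
edge 1: e_1 = (+1.77, +0.66);  n_1 = (+0.3494, -0.9370)
edge 5: e_5 = (+1.27, -2.94);  n_5 = (-0.9180, -0.3966)
∠(n_1, n_5) = 87.09°
δ = |180° − 87.09°| = 92.91°
92.91° > 2α = 43.60°  →  invalid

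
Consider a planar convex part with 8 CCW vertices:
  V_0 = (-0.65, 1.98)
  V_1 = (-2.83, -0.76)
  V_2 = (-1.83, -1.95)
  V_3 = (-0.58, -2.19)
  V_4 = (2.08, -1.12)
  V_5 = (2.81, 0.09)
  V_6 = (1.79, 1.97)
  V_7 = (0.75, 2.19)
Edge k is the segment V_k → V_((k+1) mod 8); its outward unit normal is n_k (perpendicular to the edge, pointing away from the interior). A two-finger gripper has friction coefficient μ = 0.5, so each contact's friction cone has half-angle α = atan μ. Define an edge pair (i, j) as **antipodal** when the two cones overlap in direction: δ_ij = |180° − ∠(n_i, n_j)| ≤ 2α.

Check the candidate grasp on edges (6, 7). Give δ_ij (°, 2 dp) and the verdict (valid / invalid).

δ = 159.53°, invalid

α = atan 0.5 = 26.57°;  2α = 53.13°
edge 6: e_6 = (-1.04, +0.22);  n_6 = (+0.2070, +0.9783)
edge 7: e_7 = (-1.40, -0.21);  n_7 = (-0.1483, +0.9889)
∠(n_6, n_7) = 20.47°
δ = |180° − 20.47°| = 159.53°
159.53° > 2α = 53.13°  →  invalid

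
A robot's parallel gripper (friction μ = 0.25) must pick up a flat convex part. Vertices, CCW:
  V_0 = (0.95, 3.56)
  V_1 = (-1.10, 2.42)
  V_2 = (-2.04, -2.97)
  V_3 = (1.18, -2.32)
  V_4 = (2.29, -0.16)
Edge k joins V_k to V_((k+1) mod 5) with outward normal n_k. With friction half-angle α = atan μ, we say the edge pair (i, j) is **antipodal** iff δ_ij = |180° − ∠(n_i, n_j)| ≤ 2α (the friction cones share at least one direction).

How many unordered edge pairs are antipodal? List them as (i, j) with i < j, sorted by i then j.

count = 2; pairs: (0,2), (1,3)

α = atan 0.25 = 14.04°;  2α = 28.07°
n_0 = (-0.4860, +0.8740)
n_1 = (-0.9851, +0.1718)
n_2 = (+0.1979, -0.9802)
n_3 = (+0.8894, -0.4571)
n_4 = (+0.9408, +0.3389)
  (0,1): δ = 128.97°  ·
  (0,2): δ = 17.67°  ✓
  (0,3): δ = 33.72°  ·
  (0,4): δ = 80.73°  ·
  (1,2): δ = 68.69°  ·
  (1,3): δ = 17.31°  ✓
  (1,4): δ = 29.70°  ·
  (2,3): δ = 128.61°  ·
  (2,4): δ = 81.60°  ·
  (3,4): δ = 132.99°  ·
antipodal pairs: 2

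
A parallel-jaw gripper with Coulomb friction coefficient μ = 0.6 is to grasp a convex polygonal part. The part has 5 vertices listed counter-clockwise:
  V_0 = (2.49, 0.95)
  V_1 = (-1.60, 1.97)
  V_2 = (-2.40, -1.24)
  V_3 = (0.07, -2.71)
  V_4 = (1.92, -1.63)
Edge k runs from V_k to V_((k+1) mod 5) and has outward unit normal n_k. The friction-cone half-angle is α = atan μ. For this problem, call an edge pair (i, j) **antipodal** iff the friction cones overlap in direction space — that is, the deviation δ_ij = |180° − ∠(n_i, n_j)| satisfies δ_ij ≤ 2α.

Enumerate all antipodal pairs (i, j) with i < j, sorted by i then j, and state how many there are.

count = 4; pairs: (0,2), (0,3), (1,3), (1,4)

α = atan 0.6 = 30.96°;  2α = 61.93°
n_0 = (+0.2420, +0.9703)
n_1 = (-0.9703, +0.2418)
n_2 = (-0.5114, -0.8593)
n_3 = (+0.5042, -0.8636)
n_4 = (+0.9765, -0.2157)
  (0,1): δ = 89.99°  ·
  (0,2): δ = 16.76°  ✓
  (0,3): δ = 44.28°  ✓
  (0,4): δ = 91.55°  ·
  (1,2): δ = 106.76°  ·
  (1,3): δ = 45.73°  ✓
  (1,4): δ = 1.54°  ✓
  (2,3): δ = 118.97°  ·
  (2,4): δ = 71.70°  ·
  (3,4): δ = 132.73°  ·
antipodal pairs: 4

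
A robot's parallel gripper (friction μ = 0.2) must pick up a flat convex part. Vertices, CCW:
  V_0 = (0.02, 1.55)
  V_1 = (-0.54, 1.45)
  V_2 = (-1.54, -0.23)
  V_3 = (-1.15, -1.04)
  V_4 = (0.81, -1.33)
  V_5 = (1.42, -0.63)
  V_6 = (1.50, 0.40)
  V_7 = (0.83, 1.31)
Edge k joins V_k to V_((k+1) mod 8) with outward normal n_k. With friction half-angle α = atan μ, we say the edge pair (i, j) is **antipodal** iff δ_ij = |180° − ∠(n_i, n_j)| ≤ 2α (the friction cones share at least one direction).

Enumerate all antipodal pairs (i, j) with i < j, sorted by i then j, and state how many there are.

α = atan 0.2 = 11.31°;  2α = 22.62°
n_0 = (-0.1758, +0.9844)
n_1 = (-0.8593, +0.5115)
n_2 = (-0.9010, -0.4338)
n_3 = (-0.1464, -0.9892)
n_4 = (+0.7539, -0.6570)
n_5 = (+0.9970, -0.0774)
n_6 = (+0.8053, +0.5929)
n_7 = (+0.2841, +0.9588)
  (0,1): δ = 130.89°  ·
  (0,2): δ = 74.41°  ·
  (0,3): δ = 18.54°  ✓
  (0,4): δ = 38.81°  ·
  (0,5): δ = 75.43°  ·
  (0,6): δ = 116.24°  ·
  (0,7): δ = 153.37°  ·
  (1,2): δ = 123.53°  ·
  (1,3): δ = 67.65°  ·
  (1,4): δ = 10.31°  ✓
  (1,5): δ = 26.32°  ·
  (1,6): δ = 67.13°  ·
  (1,7): δ = 104.26°  ·
  (2,3): δ = 124.13°  ·
  (2,4): δ = 66.78°  ·
  (2,5): δ = 30.15°  ·
  (2,6): δ = 10.65°  ✓
  (2,7): δ = 47.79°  ·
  (3,4): δ = 122.65°  ·
  (3,5): δ = 86.02°  ·
  (3,6): δ = 45.22°  ·
  (3,7): δ = 8.09°  ✓
  (4,5): δ = 143.37°  ·
  (4,6): δ = 102.57°  ·
  (4,7): δ = 65.43°  ·
  (5,6): δ = 139.20°  ·
  (5,7): δ = 102.06°  ·
  (6,7): δ = 142.87°  ·
antipodal pairs: 4

count = 4; pairs: (0,3), (1,4), (2,6), (3,7)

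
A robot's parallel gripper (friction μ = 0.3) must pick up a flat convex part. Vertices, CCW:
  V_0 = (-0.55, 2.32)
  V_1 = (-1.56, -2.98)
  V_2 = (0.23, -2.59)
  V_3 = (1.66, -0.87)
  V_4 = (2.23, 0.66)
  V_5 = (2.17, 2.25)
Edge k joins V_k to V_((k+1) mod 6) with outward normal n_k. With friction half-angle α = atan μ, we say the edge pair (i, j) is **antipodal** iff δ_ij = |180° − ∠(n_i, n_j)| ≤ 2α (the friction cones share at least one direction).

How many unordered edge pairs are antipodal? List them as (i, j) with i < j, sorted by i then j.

count = 4; pairs: (0,2), (0,3), (0,4), (1,5)

α = atan 0.3 = 16.70°;  2α = 33.40°
n_0 = (-0.9823, +0.1872)
n_1 = (+0.2129, -0.9771)
n_2 = (+0.7690, -0.6393)
n_3 = (+0.9371, -0.3491)
n_4 = (+0.9993, +0.0377)
n_5 = (+0.0257, +0.9997)
  (0,1): δ = 66.92°  ·
  (0,2): δ = 28.95°  ✓
  (0,3): δ = 9.64°  ✓
  (0,4): δ = 12.95°  ✓
  (0,5): δ = 99.32°  ·
  (1,2): δ = 142.03°  ·
  (1,3): δ = 122.72°  ·
  (1,4): δ = 100.13°  ·
  (1,5): δ = 13.77°  ✓
  (2,3): δ = 160.69°  ·
  (2,4): δ = 138.10°  ·
  (2,5): δ = 51.73°  ·
  (3,4): δ = 157.41°  ·
  (3,5): δ = 71.04°  ·
  (4,5): δ = 93.64°  ·
antipodal pairs: 4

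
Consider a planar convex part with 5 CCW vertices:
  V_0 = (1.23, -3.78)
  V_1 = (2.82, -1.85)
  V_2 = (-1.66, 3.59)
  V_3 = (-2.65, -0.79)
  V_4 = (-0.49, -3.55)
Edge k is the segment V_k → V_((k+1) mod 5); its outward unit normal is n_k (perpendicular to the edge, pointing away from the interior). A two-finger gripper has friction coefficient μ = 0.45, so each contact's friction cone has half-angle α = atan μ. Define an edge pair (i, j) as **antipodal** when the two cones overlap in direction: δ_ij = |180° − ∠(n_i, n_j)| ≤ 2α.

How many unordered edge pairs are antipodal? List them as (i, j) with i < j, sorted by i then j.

α = atan 0.45 = 24.23°;  2α = 48.46°
n_0 = (+0.7718, -0.6358)
n_1 = (+0.7719, +0.6357)
n_2 = (-0.9754, +0.2205)
n_3 = (-0.7875, -0.6163)
n_4 = (-0.1325, -0.9912)
  (0,1): δ = 101.04°  ·
  (0,2): δ = 26.75°  ✓
  (0,3): δ = 77.53°  ·
  (0,4): δ = 121.87°  ·
  (1,2): δ = 52.21°  ·
  (1,3): δ = 1.43°  ✓
  (1,4): δ = 42.91°  ✓
  (2,3): δ = 129.22°  ·
  (2,4): δ = 84.88°  ·
  (3,4): δ = 135.66°  ·
antipodal pairs: 3

count = 3; pairs: (0,2), (1,3), (1,4)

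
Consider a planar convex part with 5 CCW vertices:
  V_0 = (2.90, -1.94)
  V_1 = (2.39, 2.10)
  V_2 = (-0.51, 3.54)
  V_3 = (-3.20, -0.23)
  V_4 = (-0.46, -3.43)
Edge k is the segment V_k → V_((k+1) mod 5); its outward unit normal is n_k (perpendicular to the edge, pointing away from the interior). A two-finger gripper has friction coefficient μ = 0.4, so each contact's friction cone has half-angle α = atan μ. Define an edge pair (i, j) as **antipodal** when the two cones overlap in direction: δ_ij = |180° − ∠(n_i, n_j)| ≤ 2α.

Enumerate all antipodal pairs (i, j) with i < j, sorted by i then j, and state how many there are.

α = atan 0.4 = 21.80°;  2α = 43.60°
n_0 = (+0.9921, +0.1252)
n_1 = (+0.4447, +0.8957)
n_2 = (-0.8140, +0.5808)
n_3 = (-0.7596, -0.6504)
n_4 = (+0.4054, -0.9141)
  (0,1): δ = 123.60°  ·
  (0,2): δ = 42.70°  ✓
  (0,3): δ = 33.38°  ✓
  (0,4): δ = 106.72°  ·
  (1,2): δ = 99.10°  ·
  (1,3): δ = 23.02°  ✓
  (1,4): δ = 50.32°  ·
  (2,3): δ = 103.92°  ·
  (2,4): δ = 30.58°  ✓
  (3,4): δ = 106.66°  ·
antipodal pairs: 4

count = 4; pairs: (0,2), (0,3), (1,3), (2,4)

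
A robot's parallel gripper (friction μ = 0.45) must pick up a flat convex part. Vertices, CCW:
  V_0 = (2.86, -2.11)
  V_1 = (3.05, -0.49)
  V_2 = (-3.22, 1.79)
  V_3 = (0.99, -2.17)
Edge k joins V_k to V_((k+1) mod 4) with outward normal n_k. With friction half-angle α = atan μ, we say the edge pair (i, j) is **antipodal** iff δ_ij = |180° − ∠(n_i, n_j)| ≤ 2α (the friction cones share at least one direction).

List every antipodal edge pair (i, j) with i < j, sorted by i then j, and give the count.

α = atan 0.45 = 24.23°;  2α = 48.46°
n_0 = (+0.9932, -0.1165)
n_1 = (+0.3417, +0.9398)
n_2 = (-0.6851, -0.7284)
n_3 = (+0.0321, -0.9995)
  (0,1): δ = 103.29°  ·
  (0,2): δ = 53.44°  ·
  (0,3): δ = 98.53°  ·
  (1,2): δ = 23.26°  ✓
  (1,3): δ = 21.82°  ✓
  (2,3): δ = 134.91°  ·
antipodal pairs: 2

count = 2; pairs: (1,2), (1,3)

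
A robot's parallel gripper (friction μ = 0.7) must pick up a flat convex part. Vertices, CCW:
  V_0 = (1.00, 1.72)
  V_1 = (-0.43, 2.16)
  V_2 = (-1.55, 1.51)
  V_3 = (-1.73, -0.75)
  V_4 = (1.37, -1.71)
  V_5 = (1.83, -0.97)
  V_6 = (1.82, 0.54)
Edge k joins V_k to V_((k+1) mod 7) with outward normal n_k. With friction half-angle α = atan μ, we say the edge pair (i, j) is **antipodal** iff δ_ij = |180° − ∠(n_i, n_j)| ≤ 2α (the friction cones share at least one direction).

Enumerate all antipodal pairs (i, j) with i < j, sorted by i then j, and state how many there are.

count = 8; pairs: (0,3), (1,3), (1,4), (1,5), (2,4), (2,5), (2,6), (3,6)

α = atan 0.7 = 34.99°;  2α = 69.98°
n_0 = (+0.2941, +0.9558)
n_1 = (-0.5019, +0.8649)
n_2 = (-0.9968, +0.0794)
n_3 = (-0.2958, -0.9552)
n_4 = (+0.8493, -0.5279)
n_5 = (+1.0000, +0.0066)
n_6 = (+0.8212, +0.5707)
  (0,1): δ = 132.77°  ·
  (0,2): δ = 77.45°  ·
  (0,3): δ = 0.10°  ✓
  (0,4): δ = 75.24°  ·
  (0,5): δ = 107.48°  ·
  (0,6): δ = 141.90°  ·
  (1,2): δ = 124.68°  ·
  (1,3): δ = 47.34°  ✓
  (1,4): δ = 28.00°  ✓
  (1,5): δ = 60.25°  ✓
  (1,6): δ = 94.67°  ·
  (2,3): δ = 102.65°  ·
  (2,4): δ = 27.31°  ✓
  (2,5): δ = 4.93°  ✓
  (2,6): δ = 39.35°  ✓
  (3,4): δ = 104.66°  ·
  (3,5): δ = 72.41°  ·
  (3,6): δ = 38.00°  ✓
  (4,5): δ = 147.75°  ·
  (4,6): δ = 113.34°  ·
  (5,6): δ = 145.58°  ·
antipodal pairs: 8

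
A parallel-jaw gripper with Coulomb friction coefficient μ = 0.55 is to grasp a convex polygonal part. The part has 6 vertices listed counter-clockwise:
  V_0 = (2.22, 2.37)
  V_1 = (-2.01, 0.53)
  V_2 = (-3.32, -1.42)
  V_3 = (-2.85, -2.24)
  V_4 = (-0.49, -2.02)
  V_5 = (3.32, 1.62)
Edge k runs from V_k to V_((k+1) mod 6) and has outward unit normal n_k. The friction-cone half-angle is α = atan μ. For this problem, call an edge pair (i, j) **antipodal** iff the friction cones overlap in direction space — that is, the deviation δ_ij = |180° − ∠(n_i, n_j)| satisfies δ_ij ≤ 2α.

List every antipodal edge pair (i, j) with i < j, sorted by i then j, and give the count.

α = atan 0.55 = 28.81°;  2α = 57.62°
n_0 = (-0.3989, +0.9170)
n_1 = (-0.8301, +0.5576)
n_2 = (-0.8676, -0.4973)
n_3 = (+0.0928, -0.9957)
n_4 = (+0.6908, -0.7231)
n_5 = (+0.5633, +0.8262)
  (0,1): δ = 147.40°  ·
  (0,2): δ = 83.69°  ·
  (0,3): δ = 18.18°  ✓
  (0,4): δ = 20.18°  ✓
  (0,5): δ = 122.20°  ·
  (1,2): δ = 116.29°  ·
  (1,3): δ = 50.78°  ✓
  (1,4): δ = 12.41°  ✓
  (1,5): δ = 89.61°  ·
  (2,3): δ = 114.49°  ·
  (2,4): δ = 76.13°  ·
  (2,5): δ = 25.89°  ✓
  (3,4): δ = 141.63°  ·
  (3,5): δ = 39.61°  ✓
  (4,5): δ = 77.98°  ·
antipodal pairs: 6

count = 6; pairs: (0,3), (0,4), (1,3), (1,4), (2,5), (3,5)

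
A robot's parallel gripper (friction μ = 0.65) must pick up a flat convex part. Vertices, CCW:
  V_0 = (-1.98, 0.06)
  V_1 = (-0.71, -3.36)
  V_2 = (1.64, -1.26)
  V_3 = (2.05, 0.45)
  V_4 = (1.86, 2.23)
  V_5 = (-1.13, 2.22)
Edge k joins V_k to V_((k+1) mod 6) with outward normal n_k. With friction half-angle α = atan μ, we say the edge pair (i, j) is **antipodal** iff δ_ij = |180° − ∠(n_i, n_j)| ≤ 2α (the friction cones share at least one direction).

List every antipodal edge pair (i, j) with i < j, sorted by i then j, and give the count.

count = 6; pairs: (0,2), (0,3), (1,4), (1,5), (2,5), (3,5)

α = atan 0.65 = 33.02°;  2α = 66.05°
n_0 = (-0.9375, -0.3481)
n_1 = (+0.6663, -0.7457)
n_2 = (+0.9724, -0.2332)
n_3 = (+0.9944, +0.1061)
n_4 = (-0.0033, +1.0000)
n_5 = (-0.9305, +0.3662)
  (0,1): δ = 68.59°  ·
  (0,2): δ = 33.86°  ✓
  (0,3): δ = 14.28°  ✓
  (0,4): δ = 69.82°  ·
  (0,5): δ = 138.15°  ·
  (1,2): δ = 145.27°  ·
  (1,3): δ = 125.69°  ·
  (1,4): δ = 41.59°  ✓
  (1,5): δ = 26.73°  ✓
  (2,3): δ = 160.42°  ·
  (2,4): δ = 76.33°  ·
  (2,5): δ = 8.00°  ✓
  (3,4): δ = 95.90°  ·
  (3,5): δ = 27.57°  ✓
  (4,5): δ = 111.67°  ·
antipodal pairs: 6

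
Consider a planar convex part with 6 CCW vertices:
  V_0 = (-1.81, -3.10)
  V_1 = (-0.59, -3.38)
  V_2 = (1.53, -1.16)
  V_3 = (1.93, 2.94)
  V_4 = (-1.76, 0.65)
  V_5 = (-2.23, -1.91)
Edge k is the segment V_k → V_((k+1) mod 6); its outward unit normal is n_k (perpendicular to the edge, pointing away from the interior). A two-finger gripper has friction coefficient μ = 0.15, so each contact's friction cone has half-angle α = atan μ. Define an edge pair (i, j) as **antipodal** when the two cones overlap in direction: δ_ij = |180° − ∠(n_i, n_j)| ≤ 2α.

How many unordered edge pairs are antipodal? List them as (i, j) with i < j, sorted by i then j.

α = atan 0.15 = 8.53°;  2α = 17.06°
n_0 = (-0.2237, -0.9747)
n_1 = (+0.7232, -0.6906)
n_2 = (+0.9953, -0.0971)
n_3 = (-0.5273, +0.8497)
n_4 = (-0.9836, +0.1806)
n_5 = (-0.9430, -0.3328)
  (0,1): δ = 120.75°  ·
  (0,2): δ = 82.65°  ·
  (0,3): δ = 44.75°  ·
  (0,4): δ = 92.52°  ·
  (0,5): δ = 122.37°  ·
  (1,2): δ = 141.89°  ·
  (1,3): δ = 14.50°  ✓
  (1,4): δ = 33.28°  ·
  (1,5): δ = 63.12°  ·
  (2,3): δ = 52.60°  ·
  (2,4): δ = 4.83°  ✓
  (2,5): δ = 25.01°  ·
  (3,4): δ = 132.23°  ·
  (3,5): δ = 102.38°  ·
  (4,5): δ = 150.16°  ·
antipodal pairs: 2

count = 2; pairs: (1,3), (2,4)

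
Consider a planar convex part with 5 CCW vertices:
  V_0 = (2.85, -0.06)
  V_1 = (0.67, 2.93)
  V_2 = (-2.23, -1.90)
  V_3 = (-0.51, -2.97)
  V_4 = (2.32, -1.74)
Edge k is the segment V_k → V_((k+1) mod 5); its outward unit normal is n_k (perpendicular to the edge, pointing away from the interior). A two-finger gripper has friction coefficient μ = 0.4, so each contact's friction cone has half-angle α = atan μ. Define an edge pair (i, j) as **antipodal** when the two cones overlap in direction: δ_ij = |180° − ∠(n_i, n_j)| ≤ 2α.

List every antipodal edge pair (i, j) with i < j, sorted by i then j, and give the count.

count = 3; pairs: (0,2), (1,3), (1,4)

α = atan 0.4 = 21.80°;  2α = 43.60°
n_0 = (+0.8080, +0.5891)
n_1 = (-0.8573, +0.5148)
n_2 = (-0.5282, -0.8491)
n_3 = (+0.3986, -0.9171)
n_4 = (+0.9537, -0.3009)
  (0,1): δ = 67.08°  ·
  (0,2): δ = 22.02°  ✓
  (0,3): δ = 77.40°  ·
  (0,4): δ = 126.40°  ·
  (1,2): δ = 90.90°  ·
  (1,3): δ = 35.53°  ✓
  (1,4): δ = 13.47°  ✓
  (2,3): δ = 124.62°  ·
  (2,4): δ = 75.62°  ·
  (3,4): δ = 131.00°  ·
antipodal pairs: 3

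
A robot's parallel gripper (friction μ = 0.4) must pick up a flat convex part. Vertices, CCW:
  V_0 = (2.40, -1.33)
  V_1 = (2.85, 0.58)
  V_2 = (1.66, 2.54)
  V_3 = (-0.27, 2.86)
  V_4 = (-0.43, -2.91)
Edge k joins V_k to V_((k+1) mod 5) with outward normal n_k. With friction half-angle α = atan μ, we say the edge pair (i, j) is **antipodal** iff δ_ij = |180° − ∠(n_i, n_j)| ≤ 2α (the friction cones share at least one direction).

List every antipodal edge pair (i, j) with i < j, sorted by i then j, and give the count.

α = atan 0.4 = 21.80°;  2α = 43.60°
n_0 = (+0.9734, -0.2293)
n_1 = (+0.8548, +0.5190)
n_2 = (+0.1636, +0.9865)
n_3 = (-0.9996, +0.0277)
n_4 = (+0.4875, -0.8731)
  (0,1): δ = 135.48°  ·
  (0,2): δ = 86.16°  ·
  (0,3): δ = 11.67°  ✓
  (0,4): δ = 132.43°  ·
  (1,2): δ = 130.68°  ·
  (1,3): δ = 32.85°  ✓
  (1,4): δ = 87.91°  ·
  (2,3): δ = 82.17°  ·
  (2,4): δ = 38.59°  ✓
  (3,4): δ = 59.24°  ·
antipodal pairs: 3

count = 3; pairs: (0,3), (1,3), (2,4)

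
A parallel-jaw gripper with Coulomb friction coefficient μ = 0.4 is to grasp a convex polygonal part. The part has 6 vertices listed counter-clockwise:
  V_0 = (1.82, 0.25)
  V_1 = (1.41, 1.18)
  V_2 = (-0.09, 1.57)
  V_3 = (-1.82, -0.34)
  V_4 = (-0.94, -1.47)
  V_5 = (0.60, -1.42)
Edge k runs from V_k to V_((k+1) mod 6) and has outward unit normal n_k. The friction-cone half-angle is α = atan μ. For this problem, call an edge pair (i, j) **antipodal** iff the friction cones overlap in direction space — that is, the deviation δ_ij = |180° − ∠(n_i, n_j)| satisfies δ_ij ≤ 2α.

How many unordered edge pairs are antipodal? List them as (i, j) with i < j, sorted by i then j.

α = atan 0.4 = 21.80°;  2α = 43.60°
n_0 = (+0.9150, +0.4034)
n_1 = (+0.2516, +0.9678)
n_2 = (-0.7412, +0.6713)
n_3 = (-0.7890, -0.6144)
n_4 = (+0.0325, -0.9995)
n_5 = (+0.8075, -0.5899)
  (0,1): δ = 128.36°  ·
  (0,2): δ = 65.96°  ·
  (0,3): δ = 14.12°  ✓
  (0,4): δ = 68.07°  ·
  (0,5): δ = 120.06°  ·
  (1,2): δ = 117.59°  ·
  (1,3): δ = 37.52°  ✓
  (1,4): δ = 16.43°  ✓
  (1,5): δ = 68.42°  ·
  (2,3): δ = 99.92°  ·
  (2,4): δ = 45.97°  ·
  (2,5): δ = 6.02°  ✓
  (3,4): δ = 126.05°  ·
  (3,5): δ = 74.06°  ·
  (4,5): δ = 128.01°  ·
antipodal pairs: 4

count = 4; pairs: (0,3), (1,3), (1,4), (2,5)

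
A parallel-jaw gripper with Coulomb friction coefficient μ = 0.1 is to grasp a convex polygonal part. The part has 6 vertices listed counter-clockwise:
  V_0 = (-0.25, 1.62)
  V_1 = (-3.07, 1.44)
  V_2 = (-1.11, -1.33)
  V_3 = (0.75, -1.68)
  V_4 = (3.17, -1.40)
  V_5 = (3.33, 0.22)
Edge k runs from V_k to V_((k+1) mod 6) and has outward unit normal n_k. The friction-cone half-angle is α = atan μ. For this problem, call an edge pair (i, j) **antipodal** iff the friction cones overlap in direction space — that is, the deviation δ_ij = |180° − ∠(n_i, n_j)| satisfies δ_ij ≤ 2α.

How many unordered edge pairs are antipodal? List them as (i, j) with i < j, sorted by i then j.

count = 2; pairs: (0,3), (2,5)

α = atan 0.1 = 5.71°;  2α = 11.42°
n_0 = (-0.0637, +0.9980)
n_1 = (-0.8163, -0.5776)
n_2 = (-0.1849, -0.9828)
n_3 = (+0.1149, -0.9934)
n_4 = (+0.9952, -0.0983)
n_5 = (+0.3642, +0.9313)
  (0,1): δ = 58.37°  ·
  (0,2): δ = 14.31°  ·
  (0,3): δ = 2.95°  ✓
  (0,4): δ = 80.71°  ·
  (0,5): δ = 154.99°  ·
  (1,2): δ = 135.94°  ·
  (1,3): δ = 118.68°  ·
  (1,4): δ = 40.92°  ·
  (1,5): δ = 33.36°  ·
  (2,3): δ = 162.74°  ·
  (2,4): δ = 84.98°  ·
  (2,5): δ = 10.70°  ✓
  (3,4): δ = 102.24°  ·
  (3,5): δ = 27.96°  ·
  (4,5): δ = 105.72°  ·
antipodal pairs: 2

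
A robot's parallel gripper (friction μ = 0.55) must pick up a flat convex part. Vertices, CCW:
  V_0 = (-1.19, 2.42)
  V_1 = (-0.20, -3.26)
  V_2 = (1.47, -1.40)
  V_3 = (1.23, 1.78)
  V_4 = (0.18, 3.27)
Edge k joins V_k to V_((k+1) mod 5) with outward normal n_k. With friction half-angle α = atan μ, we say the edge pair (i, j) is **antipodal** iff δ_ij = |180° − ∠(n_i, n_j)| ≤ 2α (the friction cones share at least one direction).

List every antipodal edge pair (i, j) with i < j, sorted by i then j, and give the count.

count = 4; pairs: (0,1), (0,2), (0,3), (1,4)

α = atan 0.55 = 28.81°;  2α = 57.62°
n_0 = (-0.9851, -0.1717)
n_1 = (+0.7441, -0.6681)
n_2 = (+0.9972, +0.0753)
n_3 = (+0.8174, +0.5760)
n_4 = (-0.5272, +0.8497)
  (0,1): δ = 51.81°  ✓
  (0,2): δ = 5.57°  ✓
  (0,3): δ = 25.29°  ✓
  (0,4): δ = 111.93°  ·
  (1,2): δ = 133.76°  ·
  (1,3): δ = 102.91°  ·
  (1,4): δ = 16.26°  ✓
  (2,3): δ = 149.14°  ·
  (2,4): δ = 62.50°  ·
  (3,4): δ = 93.36°  ·
antipodal pairs: 4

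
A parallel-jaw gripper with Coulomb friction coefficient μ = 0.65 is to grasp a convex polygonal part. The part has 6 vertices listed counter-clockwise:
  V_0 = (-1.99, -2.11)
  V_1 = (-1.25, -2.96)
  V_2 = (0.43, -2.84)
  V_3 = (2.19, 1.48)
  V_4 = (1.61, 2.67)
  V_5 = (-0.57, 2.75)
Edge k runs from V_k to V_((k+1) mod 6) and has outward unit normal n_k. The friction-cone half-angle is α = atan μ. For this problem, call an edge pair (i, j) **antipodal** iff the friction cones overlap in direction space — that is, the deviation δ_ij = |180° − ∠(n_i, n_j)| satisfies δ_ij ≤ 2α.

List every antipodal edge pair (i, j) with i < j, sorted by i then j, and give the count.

α = atan 0.65 = 33.02°;  2α = 66.05°
n_0 = (-0.7542, -0.6566)
n_1 = (+0.0712, -0.9975)
n_2 = (+0.9261, -0.3773)
n_3 = (+0.8989, +0.4381)
n_4 = (+0.0367, +0.9993)
n_5 = (-0.9599, +0.2805)
  (0,1): δ = 126.96°  ·
  (0,2): δ = 63.21°  ✓
  (0,3): δ = 15.06°  ✓
  (0,4): δ = 46.86°  ✓
  (0,5): δ = 122.67°  ·
  (1,2): δ = 116.25°  ·
  (1,3): δ = 68.10°  ·
  (1,4): δ = 6.19°  ✓
  (1,5): δ = 69.63°  ·
  (2,3): δ = 131.85°  ·
  (2,4): δ = 69.94°  ·
  (2,5): δ = 5.88°  ✓
  (3,4): δ = 118.09°  ·
  (3,5): δ = 42.27°  ✓
  (4,5): δ = 104.19°  ·
antipodal pairs: 6

count = 6; pairs: (0,2), (0,3), (0,4), (1,4), (2,5), (3,5)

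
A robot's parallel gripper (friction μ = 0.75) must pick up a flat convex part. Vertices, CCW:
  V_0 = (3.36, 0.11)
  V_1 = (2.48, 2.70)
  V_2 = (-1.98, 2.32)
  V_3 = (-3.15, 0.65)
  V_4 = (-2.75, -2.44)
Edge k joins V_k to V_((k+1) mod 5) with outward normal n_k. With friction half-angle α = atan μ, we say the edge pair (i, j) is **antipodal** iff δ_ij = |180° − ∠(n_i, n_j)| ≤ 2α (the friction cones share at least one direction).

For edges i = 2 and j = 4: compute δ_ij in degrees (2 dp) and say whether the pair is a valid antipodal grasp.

δ = 32.33°, valid

α = atan 0.75 = 36.87°;  2α = 73.74°
edge 2: e_2 = (-1.17, -1.67);  n_2 = (-0.8190, +0.5738)
edge 4: e_4 = (+6.11, +2.55);  n_4 = (+0.3852, -0.9229)
∠(n_2, n_4) = 147.67°
δ = |180° − 147.67°| = 32.33°
32.33° ≤ 2α = 73.74°  →  valid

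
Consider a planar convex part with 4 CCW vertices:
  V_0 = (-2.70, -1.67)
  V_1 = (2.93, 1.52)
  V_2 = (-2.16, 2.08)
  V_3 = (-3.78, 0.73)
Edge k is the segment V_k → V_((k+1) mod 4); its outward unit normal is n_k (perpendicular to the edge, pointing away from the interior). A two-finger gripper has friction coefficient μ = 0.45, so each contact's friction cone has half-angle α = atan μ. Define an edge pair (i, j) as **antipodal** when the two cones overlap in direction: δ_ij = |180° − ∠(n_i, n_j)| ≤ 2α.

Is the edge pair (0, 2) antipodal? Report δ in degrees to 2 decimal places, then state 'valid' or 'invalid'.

δ = 10.27°, valid

α = atan 0.45 = 24.23°;  2α = 48.46°
edge 0: e_0 = (+5.63, +3.19);  n_0 = (+0.4930, -0.8700)
edge 2: e_2 = (-1.62, -1.35);  n_2 = (-0.6402, +0.7682)
∠(n_0, n_2) = 169.73°
δ = |180° − 169.73°| = 10.27°
10.27° ≤ 2α = 48.46°  →  valid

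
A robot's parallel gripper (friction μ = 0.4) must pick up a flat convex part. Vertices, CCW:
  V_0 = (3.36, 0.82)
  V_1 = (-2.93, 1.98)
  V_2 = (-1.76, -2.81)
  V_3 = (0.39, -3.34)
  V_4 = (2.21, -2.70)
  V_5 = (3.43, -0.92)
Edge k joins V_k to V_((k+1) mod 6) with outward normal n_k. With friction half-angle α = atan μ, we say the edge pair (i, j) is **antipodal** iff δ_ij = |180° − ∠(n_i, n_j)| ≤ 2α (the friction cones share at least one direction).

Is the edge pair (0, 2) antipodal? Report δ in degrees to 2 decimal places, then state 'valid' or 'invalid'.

α = atan 0.4 = 21.80°;  2α = 43.60°
edge 0: e_0 = (-6.29, +1.16);  n_0 = (+0.1814, +0.9834)
edge 2: e_2 = (+2.15, -0.53);  n_2 = (-0.2393, -0.9709)
∠(n_0, n_2) = 176.60°
δ = |180° − 176.60°| = 3.40°
3.40° ≤ 2α = 43.60°  →  valid

δ = 3.40°, valid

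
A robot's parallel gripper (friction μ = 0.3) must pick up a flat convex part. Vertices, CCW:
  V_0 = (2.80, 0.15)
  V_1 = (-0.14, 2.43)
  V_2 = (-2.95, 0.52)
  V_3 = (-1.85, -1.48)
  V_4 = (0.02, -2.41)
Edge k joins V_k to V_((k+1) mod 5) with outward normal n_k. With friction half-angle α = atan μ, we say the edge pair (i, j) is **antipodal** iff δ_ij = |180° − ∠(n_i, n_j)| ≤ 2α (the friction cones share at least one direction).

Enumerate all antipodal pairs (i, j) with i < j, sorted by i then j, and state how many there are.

α = atan 0.3 = 16.70°;  2α = 33.40°
n_0 = (+0.6128, +0.7902)
n_1 = (-0.5621, +0.8270)
n_2 = (-0.8762, -0.4819)
n_3 = (-0.4453, -0.8954)
n_4 = (+0.6774, -0.7356)
  (0,1): δ = 108.00°  ·
  (0,2): δ = 23.40°  ✓
  (0,3): δ = 11.35°  ✓
  (0,4): δ = 80.43°  ·
  (1,2): δ = 95.39°  ·
  (1,3): δ = 60.65°  ·
  (1,4): δ = 8.44°  ✓
  (2,3): δ = 145.25°  ·
  (2,4): δ = 76.17°  ·
  (3,4): δ = 110.92°  ·
antipodal pairs: 3

count = 3; pairs: (0,2), (0,3), (1,4)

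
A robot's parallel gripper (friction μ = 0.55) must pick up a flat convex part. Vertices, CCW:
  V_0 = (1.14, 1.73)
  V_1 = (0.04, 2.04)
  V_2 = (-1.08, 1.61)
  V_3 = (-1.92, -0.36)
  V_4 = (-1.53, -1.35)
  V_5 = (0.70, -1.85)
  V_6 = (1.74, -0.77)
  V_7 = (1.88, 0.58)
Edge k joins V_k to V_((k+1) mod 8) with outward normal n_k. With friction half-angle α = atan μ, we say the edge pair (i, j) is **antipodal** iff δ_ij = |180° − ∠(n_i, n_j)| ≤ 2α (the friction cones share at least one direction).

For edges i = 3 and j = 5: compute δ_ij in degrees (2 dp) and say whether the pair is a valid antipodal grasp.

δ = 65.42°, invalid

α = atan 0.55 = 28.81°;  2α = 57.62°
edge 3: e_3 = (+0.39, -0.99);  n_3 = (-0.9304, -0.3665)
edge 5: e_5 = (+1.04, +1.08);  n_5 = (+0.7203, -0.6936)
∠(n_3, n_5) = 114.58°
δ = |180° − 114.58°| = 65.42°
65.42° > 2α = 57.62°  →  invalid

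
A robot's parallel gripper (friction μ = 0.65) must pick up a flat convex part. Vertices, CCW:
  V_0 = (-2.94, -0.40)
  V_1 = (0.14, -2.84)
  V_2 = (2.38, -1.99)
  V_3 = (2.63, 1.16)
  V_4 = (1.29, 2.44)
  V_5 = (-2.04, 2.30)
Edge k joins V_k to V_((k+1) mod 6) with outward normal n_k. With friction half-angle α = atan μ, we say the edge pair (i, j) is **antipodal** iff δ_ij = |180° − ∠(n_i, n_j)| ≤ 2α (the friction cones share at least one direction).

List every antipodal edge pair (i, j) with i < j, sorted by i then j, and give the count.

count = 8; pairs: (0,2), (0,3), (0,4), (1,3), (1,4), (1,5), (2,5), (3,5)

α = atan 0.65 = 33.02°;  2α = 66.05°
n_0 = (-0.6210, -0.7838)
n_1 = (+0.3548, -0.9349)
n_2 = (+0.9969, -0.0791)
n_3 = (+0.6907, +0.7231)
n_4 = (-0.0420, +0.9991)
n_5 = (-0.9487, +0.3162)
  (0,1): δ = 120.83°  ·
  (0,2): δ = 56.15°  ✓
  (0,3): δ = 5.30°  ✓
  (0,4): δ = 40.79°  ✓
  (0,5): δ = 109.95°  ·
  (1,2): δ = 115.32°  ·
  (1,3): δ = 64.47°  ✓
  (1,4): δ = 18.37°  ✓
  (1,5): δ = 50.79°  ✓
  (2,3): δ = 129.15°  ·
  (2,4): δ = 83.05°  ·
  (2,5): δ = 13.90°  ✓
  (3,4): δ = 133.90°  ·
  (3,5): δ = 64.75°  ✓
  (4,5): δ = 110.84°  ·
antipodal pairs: 8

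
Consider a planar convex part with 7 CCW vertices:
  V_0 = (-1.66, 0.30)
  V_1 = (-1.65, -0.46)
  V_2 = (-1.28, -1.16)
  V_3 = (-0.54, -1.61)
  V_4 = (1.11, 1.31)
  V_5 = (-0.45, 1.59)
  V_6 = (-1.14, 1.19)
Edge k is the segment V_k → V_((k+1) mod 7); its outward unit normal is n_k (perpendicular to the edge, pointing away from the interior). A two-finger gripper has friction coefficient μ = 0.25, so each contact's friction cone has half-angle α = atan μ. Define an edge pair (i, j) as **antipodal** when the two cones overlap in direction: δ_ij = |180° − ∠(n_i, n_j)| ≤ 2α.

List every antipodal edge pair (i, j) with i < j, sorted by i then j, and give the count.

α = atan 0.25 = 14.04°;  2α = 28.07°
n_0 = (-0.9999, -0.0132)
n_1 = (-0.8841, -0.4673)
n_2 = (-0.5196, -0.8544)
n_3 = (+0.8706, -0.4920)
n_4 = (+0.1767, +0.9843)
n_5 = (-0.5015, +0.8651)
n_6 = (-0.8634, +0.5045)
  (0,1): δ = 152.89°  ·
  (0,2): δ = 122.06°  ·
  (0,3): δ = 30.22°  ·
  (0,4): δ = 79.07°  ·
  (0,5): δ = 119.35°  ·
  (0,6): δ = 148.95°  ·
  (1,2): δ = 149.16°  ·
  (1,3): δ = 57.33°  ·
  (1,4): δ = 51.96°  ·
  (1,5): δ = 92.24°  ·
  (1,6): δ = 121.84°  ·
  (2,3): δ = 88.17°  ·
  (2,4): δ = 21.13°  ✓
  (2,5): δ = 61.41°  ·
  (2,6): δ = 91.01°  ·
  (3,4): δ = 70.71°  ·
  (3,5): δ = 30.43°  ·
  (3,6): δ = 0.83°  ✓
  (4,5): δ = 139.72°  ·
  (4,6): δ = 110.12°  ·
  (5,6): δ = 150.40°  ·
antipodal pairs: 2

count = 2; pairs: (2,4), (3,6)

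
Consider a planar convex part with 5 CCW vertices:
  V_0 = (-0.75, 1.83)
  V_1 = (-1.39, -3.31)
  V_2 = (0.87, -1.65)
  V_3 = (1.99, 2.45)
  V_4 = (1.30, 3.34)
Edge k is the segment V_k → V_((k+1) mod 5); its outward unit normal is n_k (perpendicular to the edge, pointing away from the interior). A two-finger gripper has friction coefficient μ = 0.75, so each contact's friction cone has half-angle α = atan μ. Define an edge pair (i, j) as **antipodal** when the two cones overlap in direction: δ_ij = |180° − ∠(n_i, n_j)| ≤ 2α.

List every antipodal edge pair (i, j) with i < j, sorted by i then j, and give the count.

α = atan 0.75 = 36.87°;  2α = 73.74°
n_0 = (-0.9923, +0.1236)
n_1 = (+0.5920, -0.8060)
n_2 = (+0.9647, -0.2635)
n_3 = (+0.7903, +0.6127)
n_4 = (-0.5931, +0.8052)
  (0,1): δ = 46.60°  ✓
  (0,2): δ = 8.18°  ✓
  (0,3): δ = 44.88°  ✓
  (0,4): δ = 133.47°  ·
  (1,2): δ = 141.58°  ·
  (1,3): δ = 88.51°  ·
  (1,4): δ = 0.08°  ✓
  (2,3): δ = 126.94°  ·
  (2,4): δ = 38.35°  ✓
  (3,4): δ = 91.41°  ·
antipodal pairs: 5

count = 5; pairs: (0,1), (0,2), (0,3), (1,4), (2,4)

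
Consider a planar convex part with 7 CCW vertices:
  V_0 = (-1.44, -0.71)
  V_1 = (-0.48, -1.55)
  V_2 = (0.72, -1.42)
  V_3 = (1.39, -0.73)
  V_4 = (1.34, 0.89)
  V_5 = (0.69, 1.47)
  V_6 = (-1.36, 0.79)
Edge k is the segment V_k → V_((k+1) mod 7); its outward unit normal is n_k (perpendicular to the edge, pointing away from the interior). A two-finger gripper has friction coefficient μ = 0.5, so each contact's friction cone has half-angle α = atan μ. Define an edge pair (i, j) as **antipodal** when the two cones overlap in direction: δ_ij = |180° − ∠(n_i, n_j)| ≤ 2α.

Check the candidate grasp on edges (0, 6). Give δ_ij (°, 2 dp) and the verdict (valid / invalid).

δ = 128.13°, invalid

α = atan 0.5 = 26.57°;  2α = 53.13°
edge 0: e_0 = (+0.96, -0.84);  n_0 = (-0.6585, -0.7526)
edge 6: e_6 = (-0.08, -1.50);  n_6 = (-0.9986, +0.0533)
∠(n_0, n_6) = 51.87°
δ = |180° − 51.87°| = 128.13°
128.13° > 2α = 53.13°  →  invalid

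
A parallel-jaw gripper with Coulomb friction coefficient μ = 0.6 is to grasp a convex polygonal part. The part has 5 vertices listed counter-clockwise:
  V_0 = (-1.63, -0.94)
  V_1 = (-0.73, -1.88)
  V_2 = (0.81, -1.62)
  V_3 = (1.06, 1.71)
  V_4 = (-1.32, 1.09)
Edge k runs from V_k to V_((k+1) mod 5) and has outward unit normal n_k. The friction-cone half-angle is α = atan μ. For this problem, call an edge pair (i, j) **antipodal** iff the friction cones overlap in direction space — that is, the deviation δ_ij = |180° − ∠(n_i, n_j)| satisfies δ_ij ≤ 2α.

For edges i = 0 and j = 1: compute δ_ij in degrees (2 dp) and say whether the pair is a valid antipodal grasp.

α = atan 0.6 = 30.96°;  2α = 61.93°
edge 0: e_0 = (+0.90, -0.94);  n_0 = (-0.7223, -0.6916)
edge 1: e_1 = (+1.54, +0.26);  n_1 = (+0.1665, -0.9860)
∠(n_0, n_1) = 55.83°
δ = |180° − 55.83°| = 124.17°
124.17° > 2α = 61.93°  →  invalid

δ = 124.17°, invalid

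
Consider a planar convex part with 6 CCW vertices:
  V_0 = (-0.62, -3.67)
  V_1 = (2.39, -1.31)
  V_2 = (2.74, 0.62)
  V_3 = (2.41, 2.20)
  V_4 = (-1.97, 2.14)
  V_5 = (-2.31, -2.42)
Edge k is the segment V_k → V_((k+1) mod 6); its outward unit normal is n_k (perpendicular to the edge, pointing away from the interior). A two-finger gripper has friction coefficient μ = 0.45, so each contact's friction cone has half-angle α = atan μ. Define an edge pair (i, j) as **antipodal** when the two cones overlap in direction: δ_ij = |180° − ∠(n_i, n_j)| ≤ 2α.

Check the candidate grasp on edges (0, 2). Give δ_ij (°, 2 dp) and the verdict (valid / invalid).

δ = 116.30°, invalid

α = atan 0.45 = 24.23°;  2α = 48.46°
edge 0: e_0 = (+3.01, +2.36);  n_0 = (+0.6170, -0.7870)
edge 2: e_2 = (-0.33, +1.58);  n_2 = (+0.9789, +0.2044)
∠(n_0, n_2) = 63.70°
δ = |180° − 63.70°| = 116.30°
116.30° > 2α = 48.46°  →  invalid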